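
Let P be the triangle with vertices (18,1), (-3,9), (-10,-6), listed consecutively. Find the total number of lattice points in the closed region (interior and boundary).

191

Using the shoelace formula, 2A = |(18·9 − (-3)·1) + ((-3)·(-6) − (-10)·9) + ((-10)·1 − 18·(-6))| = 371, so the area is 185.5.
Summing gcd(|Δx|,|Δy|) over the edges gives the boundary count: gcd(21,8) + gcd(7,15) + gcd(28,7) = 1+1+7 = 9.
Pick's theorem gives I = A − B/2 + 1 = 185.5 − 9/2 + 1 = 182, so the closed region contains I + B = 182 + 9 = 191 lattice points.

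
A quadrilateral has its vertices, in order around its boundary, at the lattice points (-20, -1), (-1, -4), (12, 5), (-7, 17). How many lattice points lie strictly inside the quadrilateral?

353

The shoelace formula gives twice the area as |((-20)·(-4) − (-1)·(-1)) + ((-1)·5 − 12·(-4)) + (12·17 − (-7)·5) + ((-7)·(-1) − (-20)·17)| = 708, so the area is 354.
Summing gcd(|Δx|,|Δy|) over the edges gives the boundary count: gcd(19,3) + gcd(13,9) + gcd(19,12) + gcd(13,18) = 1+1+1+1 = 4.
By Pick's theorem A = I + B/2 − 1, so I = 354 − 4/2 + 1 = 353.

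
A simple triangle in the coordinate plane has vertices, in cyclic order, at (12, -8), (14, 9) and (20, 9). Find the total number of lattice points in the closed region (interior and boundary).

56

Using the shoelace formula, 2A = |[12·9 − 14·(-8)] + [14·9 − 20·9] + [20·(-8) − 12·9]| = 102, so the area is 51.
Summing gcd(|Δx|,|Δy|) over the edges gives the boundary count: gcd(2,17) + gcd(6,0) + gcd(8,17) = 1+6+1 = 8.
Pick's theorem gives I = A − B/2 + 1 = 51 − 8/2 + 1 = 48, so the closed region contains I + B = 48 + 8 = 56 lattice points.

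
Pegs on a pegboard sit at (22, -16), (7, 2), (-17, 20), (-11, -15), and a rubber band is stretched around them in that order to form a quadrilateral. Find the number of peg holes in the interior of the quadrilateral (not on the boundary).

651

By the shoelace formula, twice the signed area is |[22·2 − 7·(-16)] + [7·20 − (-17)·2] + [(-17)·(-15) − (-11)·20] + [(-11)·(-16) − 22·(-15)]| = 1311, so the area is 1311/2.
Along each edge there are gcd(|Δx|,|Δy|)+1 lattice points, so counting each shared vertex once the boundary has gcd(15,18) + gcd(24,18) + gcd(6,35) + gcd(33,1) = 3+6+1+1 = 11.
By Pick's theorem A = I + B/2 − 1, so I = 1311/2 − 11/2 + 1 = 651.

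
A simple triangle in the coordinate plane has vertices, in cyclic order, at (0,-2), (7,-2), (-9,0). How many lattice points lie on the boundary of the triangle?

The number of boundary lattice points is Σ gcd(|Δx|,|Δy|) = gcd(7,0) + gcd(16,2) + gcd(9,2) = 7+2+1 = 10.

10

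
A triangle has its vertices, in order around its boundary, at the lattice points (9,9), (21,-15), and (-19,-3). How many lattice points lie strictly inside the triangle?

399

Using the shoelace formula, 2A = |[9·(-15) − 21·9] + [21·(-3) − (-19)·(-15)] + [(-19)·9 − 9·(-3)]| = 816, so the area is 408.
The number of boundary lattice points is Σ gcd(|Δx|,|Δy|) = gcd(12,24) + gcd(40,12) + gcd(28,12) = 12+4+4 = 20.
Pick's theorem gives I = A − B/2 + 1 = 408 − 20/2 + 1 = 399.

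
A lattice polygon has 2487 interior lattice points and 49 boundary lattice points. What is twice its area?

By Pick's theorem, A = I + B/2 − 1 = 2487 + 49/2 − 1 = 5021/2.
Hence 2A = 5021.

5021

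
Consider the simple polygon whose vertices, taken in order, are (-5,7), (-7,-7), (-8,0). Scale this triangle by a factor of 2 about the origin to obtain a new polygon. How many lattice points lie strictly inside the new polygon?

The shoelace formula gives twice the area as |((-5)·(-7) − (-7)·7) + ((-7)·0 − (-8)·(-7)) + ((-8)·7 − (-5)·0)| = 28, so the area is 14.
The number of boundary lattice points is Σ gcd(|Δx|,|Δy|) = gcd(2,14) + gcd(1,7) + gcd(3,7) = 2+1+1 = 4.
Scaling by 2 multiplies the area by 2² = 4 (so the new area is 56) and multiplies the boundary lattice-point count by 2, giving 8.
By Pick's theorem, the interior count of the dilated polygon is 56 − 8/2 + 1 = 53.

53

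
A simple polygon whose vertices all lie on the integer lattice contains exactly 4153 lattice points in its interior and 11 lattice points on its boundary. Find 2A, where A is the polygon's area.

8315

By Pick's theorem, A = I + B/2 − 1 = 4153 + 11/2 − 1 = 8315/2.
Hence 2A = 8315.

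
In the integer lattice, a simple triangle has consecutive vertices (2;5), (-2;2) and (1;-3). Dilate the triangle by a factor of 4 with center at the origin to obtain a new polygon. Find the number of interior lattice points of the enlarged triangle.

227

By the shoelace formula, twice the signed area is |(2·2 − (-2)·5) + ((-2)·(-3) − 1·2) + (1·5 − 2·(-3))| = 29, so the area is 29/2.
The number of boundary lattice points is Σ gcd(|Δx|,|Δy|) = gcd(4,3) + gcd(3,5) + gcd(1,8) = 1+1+1 = 3.
Scaling by 4 multiplies the area by 4² = 16 (so the new area is 232) and multiplies the boundary lattice-point count by 4, giving 12.
By Pick's theorem, the interior count of the dilated polygon is 232 − 12/2 + 1 = 227.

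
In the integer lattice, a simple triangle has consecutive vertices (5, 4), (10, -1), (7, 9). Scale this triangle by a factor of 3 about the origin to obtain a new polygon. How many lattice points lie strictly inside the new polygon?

148

Using the shoelace formula, 2A = |[5·(-1) − 10·4] + [10·9 − 7·(-1)] + [7·4 − 5·9]| = 35, so the area is 17.5.
The number of boundary lattice points is Σ gcd(|Δx|,|Δy|) = gcd(5,5) + gcd(3,10) + gcd(2,5) = 5+1+1 = 7.
Scaling by 3 multiplies the area by 3² = 9 (so the new area is 315/2) and multiplies the boundary lattice-point count by 3, giving 21.
By Pick's theorem, the interior count of the dilated polygon is 315/2 − 21/2 + 1 = 148.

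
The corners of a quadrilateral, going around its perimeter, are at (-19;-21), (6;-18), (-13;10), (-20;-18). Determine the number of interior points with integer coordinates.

By the shoelace formula, twice the signed area is |[(-19)·(-18) − 6·(-21)] + [6·10 − (-13)·(-18)] + [(-13)·(-18) − (-20)·10] + [(-20)·(-21) − (-19)·(-18)]| = 806, so the area is 403.
The number of boundary lattice points is Σ gcd(|Δx|,|Δy|) = gcd(25,3) + gcd(19,28) + gcd(7,28) + gcd(1,3) = 1+1+7+1 = 10.
Pick's theorem gives I = A − B/2 + 1 = 403 − 10/2 + 1 = 399.

399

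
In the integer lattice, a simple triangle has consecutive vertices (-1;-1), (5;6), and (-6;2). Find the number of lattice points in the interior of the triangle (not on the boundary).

26

The shoelace formula gives twice the area as |((-1)·6 − 5·(-1)) + (5·2 − (-6)·6) + ((-6)·(-1) − (-1)·2)| = 53, so the area is 53/2.
Summing gcd(|Δx|,|Δy|) over the edges gives the boundary count: gcd(6,7) + gcd(11,4) + gcd(5,3) = 1+1+1 = 3.
By Pick's theorem A = I + B/2 − 1, so I = 53/2 − 3/2 + 1 = 26.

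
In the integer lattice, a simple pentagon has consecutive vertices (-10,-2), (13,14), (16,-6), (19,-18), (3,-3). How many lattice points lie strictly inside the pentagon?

312

The shoelace formula gives twice the area as |[(-10)·14 − 13·(-2)] + [13·(-6) − 16·14] + [16·(-18) − 19·(-6)] + [19·(-3) − 3·(-18)] + [3·(-2) − (-10)·(-3)]| = 629, so the area is 314.5.
Summing gcd(|Δx|,|Δy|) over the edges gives the boundary count: gcd(23,16) + gcd(3,20) + gcd(3,12) + gcd(16,15) + gcd(13,1) = 1+1+3+1+1 = 7.
By Pick's theorem A = I + B/2 − 1, so I = 314.5 − 7/2 + 1 = 312.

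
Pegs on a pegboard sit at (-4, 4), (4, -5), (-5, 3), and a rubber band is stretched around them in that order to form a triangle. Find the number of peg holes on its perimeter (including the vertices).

Summing gcd(|Δx|,|Δy|) over the edges gives the boundary count: gcd(8,9) + gcd(9,8) + gcd(1,1) = 1+1+1 = 3.

3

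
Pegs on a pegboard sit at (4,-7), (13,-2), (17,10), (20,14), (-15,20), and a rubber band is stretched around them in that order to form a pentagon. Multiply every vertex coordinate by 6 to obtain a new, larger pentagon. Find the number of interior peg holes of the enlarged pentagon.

16537

Using the shoelace formula, 2A = |[4·(-2) − 13·(-7)] + [13·10 − 17·(-2)] + [17·14 − 20·10] + [20·20 − (-15)·14] + [(-15)·(-7) − 4·20]| = 920, so the area is 460.
Summing gcd(|Δx|,|Δy|) over the edges gives the boundary count: gcd(9,5) + gcd(4,12) + gcd(3,4) + gcd(35,6) + gcd(19,27) = 1+4+1+1+1 = 8.
Scaling by 6 multiplies the area by 6² = 36 (so the new area is 16560) and multiplies the boundary lattice-point count by 6, giving 48.
By Pick's theorem, the interior count of the dilated polygon is 16560 − 48/2 + 1 = 16537.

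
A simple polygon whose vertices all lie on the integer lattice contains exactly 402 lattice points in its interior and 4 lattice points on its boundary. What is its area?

403

Pick's theorem states A = I + B/2 − 1, so A = 402 + 4/2 − 1 = 403.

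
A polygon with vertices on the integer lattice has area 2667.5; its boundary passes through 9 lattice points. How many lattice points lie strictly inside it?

2664

Pick's theorem A = I + B/2 − 1 rearranges to I = A − B/2 + 1 = 2667.5 − 9/2 + 1 = 2664.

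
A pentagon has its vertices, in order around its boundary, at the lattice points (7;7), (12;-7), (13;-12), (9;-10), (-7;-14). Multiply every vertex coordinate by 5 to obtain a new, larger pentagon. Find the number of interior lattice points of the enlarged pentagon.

4401

The shoelace formula gives twice the area as |[7·(-7) − 12·7] + [12·(-12) − 13·(-7)] + [13·(-10) − 9·(-12)] + [9·(-14) − (-7)·(-10)] + [(-7)·7 − 7·(-14)]| = 355, so the area is 177.5.
Summing gcd(|Δx|,|Δy|) over the edges gives the boundary count: gcd(5,14) + gcd(1,5) + gcd(4,2) + gcd(16,4) + gcd(14,21) = 1+1+2+4+7 = 15.
Scaling by 5 multiplies the area by 5² = 25 (so the new area is 4437.5) and multiplies the boundary lattice-point count by 5, giving 75.
By Pick's theorem, the interior count of the dilated polygon is 4437.5 − 75/2 + 1 = 4401.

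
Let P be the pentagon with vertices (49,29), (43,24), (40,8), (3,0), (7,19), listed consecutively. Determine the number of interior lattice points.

689

By the shoelace formula, twice the signed area is |[49·24 − 43·29] + [43·8 − 40·24] + [40·0 − 3·8] + [3·19 − 7·0] + [7·29 − 49·19]| = 1382, so the area is 691.
Summing gcd(|Δx|,|Δy|) over the edges gives the boundary count: gcd(6,5) + gcd(3,16) + gcd(37,8) + gcd(4,19) + gcd(42,10) = 1+1+1+1+2 = 6.
By Pick's theorem A = I + B/2 − 1, so I = 691 − 6/2 + 1 = 689.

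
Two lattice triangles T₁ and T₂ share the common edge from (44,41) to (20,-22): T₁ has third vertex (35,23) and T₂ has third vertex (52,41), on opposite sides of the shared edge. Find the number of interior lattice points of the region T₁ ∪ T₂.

The union is the simple quadrilateral with vertices (44,41), (35,23), (20,-22), (52,41) in order.
By the shoelace formula, twice the signed area is |[44·23 − 35·41] + [35·(-22) − 20·23] + [20·41 − 52·(-22)] + [52·41 − 44·41]| = 639, so the area is 639/2.
Summing gcd(|Δx|,|Δy|) over the edges gives the boundary count: gcd(9,18) + gcd(15,45) + gcd(32,63) + gcd(8,0) = 9+15+1+8 = 33.
By Pick's theorem I = A − B/2 + 1 = 639/2 − 33/2 + 1 = 304.

304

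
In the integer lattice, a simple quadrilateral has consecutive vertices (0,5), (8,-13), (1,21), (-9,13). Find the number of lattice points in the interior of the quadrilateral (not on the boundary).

147

Using the shoelace formula, 2A = |[0·(-13) − 8·5] + [8·21 − 1·(-13)] + [1·13 − (-9)·21] + [(-9)·5 − 0·13]| = 298, so the area is 149.
The number of boundary lattice points is Σ gcd(|Δx|,|Δy|) = gcd(8,18) + gcd(7,34) + gcd(10,8) + gcd(9,8) = 2+1+2+1 = 6.
By Pick's theorem A = I + B/2 − 1, so I = 149 − 6/2 + 1 = 147.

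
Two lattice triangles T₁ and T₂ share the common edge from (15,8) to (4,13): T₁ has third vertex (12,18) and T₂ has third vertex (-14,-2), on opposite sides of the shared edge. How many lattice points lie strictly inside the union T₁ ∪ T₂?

173

The union is the simple quadrilateral with vertices (15,8), (12,18), (4,13), (-14,-2) in order.
The shoelace formula gives twice the area as |[15·18 − 12·8] + [12·13 − 4·18] + [4·(-2) − (-14)·13] + [(-14)·8 − 15·(-2)]| = 350, so the area is 175.
Along each edge there are gcd(|Δx|,|Δy|)+1 lattice points, so counting each shared vertex once the boundary has gcd(3,10) + gcd(8,5) + gcd(18,15) + gcd(29,10) = 1+1+3+1 = 6.
By Pick's theorem I = A − B/2 + 1 = 175 − 6/2 + 1 = 173.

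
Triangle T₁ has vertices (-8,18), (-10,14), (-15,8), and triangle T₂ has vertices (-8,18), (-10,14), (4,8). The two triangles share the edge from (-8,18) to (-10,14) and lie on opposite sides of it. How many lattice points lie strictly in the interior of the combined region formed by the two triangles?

36

The union is the simple quadrilateral with vertices (-8,18), (-15,8), (-10,14), (4,8) in order.
By the shoelace formula, twice the signed area is |((-8)·8 − (-15)·18) + ((-15)·14 − (-10)·8) + ((-10)·8 − 4·14) + (4·18 − (-8)·8)| = 76, so the area is 38.
Summing gcd(|Δx|,|Δy|) over the edges gives the boundary count: gcd(7,10) + gcd(5,6) + gcd(14,6) + gcd(12,10) = 1+1+2+2 = 6.
By Pick's theorem I = A − B/2 + 1 = 38 − 6/2 + 1 = 36.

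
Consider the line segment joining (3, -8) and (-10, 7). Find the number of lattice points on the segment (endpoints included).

2

The number of lattice points on a segment between lattice points is gcd(|Δx|,|Δy|) + 1 = gcd(13,15) + 1 = 1 + 1 = 2.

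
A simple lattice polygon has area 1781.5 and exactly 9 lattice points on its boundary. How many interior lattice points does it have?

1778

Pick's theorem A = I + B/2 − 1 rearranges to I = A − B/2 + 1 = 1781.5 − 9/2 + 1 = 1778.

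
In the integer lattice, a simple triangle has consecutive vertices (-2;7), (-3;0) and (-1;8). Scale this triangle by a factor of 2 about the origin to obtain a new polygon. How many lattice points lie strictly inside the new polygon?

By the shoelace formula, twice the signed area is |[(-2)·0 − (-3)·7] + [(-3)·8 − (-1)·0] + [(-1)·7 − (-2)·8]| = 6, so the area is 3.
Summing gcd(|Δx|,|Δy|) over the edges gives the boundary count: gcd(1,7) + gcd(2,8) + gcd(1,1) = 1+2+1 = 4.
Scaling by 2 multiplies the area by 2² = 4 (so the new area is 12) and multiplies the boundary lattice-point count by 2, giving 8.
By Pick's theorem, the interior count of the dilated polygon is 12 − 8/2 + 1 = 9.

9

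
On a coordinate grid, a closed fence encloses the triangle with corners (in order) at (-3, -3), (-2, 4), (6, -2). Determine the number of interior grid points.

30

Using the shoelace formula, 2A = |[(-3)·4 − (-2)·(-3)] + [(-2)·(-2) − 6·4] + [6·(-3) − (-3)·(-2)]| = 62, so the area is 31.
Summing gcd(|Δx|,|Δy|) over the edges gives the boundary count: gcd(1,7) + gcd(8,6) + gcd(9,1) = 1+2+1 = 4.
Pick's theorem gives I = A − B/2 + 1 = 31 − 4/2 + 1 = 30.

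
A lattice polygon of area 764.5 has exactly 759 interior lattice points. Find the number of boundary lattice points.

Pick's theorem gives A = I + B/2 − 1, so B = 2(A − I + 1) = 2(764.5 − 759 + 1) = 13.

13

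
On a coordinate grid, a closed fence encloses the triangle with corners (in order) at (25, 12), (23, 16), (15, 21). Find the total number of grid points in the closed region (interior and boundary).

14

By the shoelace formula, twice the signed area is |(25·16 − 23·12) + (23·21 − 15·16) + (15·12 − 25·21)| = 22, so the area is 11.
Summing gcd(|Δx|,|Δy|) over the edges gives the boundary count: gcd(2,4) + gcd(8,5) + gcd(10,9) = 2+1+1 = 4.
Pick's theorem gives I = A − B/2 + 1 = 11 − 4/2 + 1 = 10, so the closed region contains I + B = 10 + 4 = 14 lattice points.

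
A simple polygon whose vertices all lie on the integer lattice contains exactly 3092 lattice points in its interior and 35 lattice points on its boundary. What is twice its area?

6217

Pick's theorem states A = I + B/2 − 1, so A = 3092 + 35/2 − 1 = 6217/2.
Hence 2A = 6217.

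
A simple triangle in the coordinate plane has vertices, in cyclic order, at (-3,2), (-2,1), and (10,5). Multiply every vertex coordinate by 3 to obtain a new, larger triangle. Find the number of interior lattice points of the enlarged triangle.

The shoelace formula gives twice the area as |[(-3)·1 − (-2)·2] + [(-2)·5 − 10·1] + [10·2 − (-3)·5]| = 16, so the area is 8.
Along each edge there are gcd(|Δx|,|Δy|)+1 lattice points, so counting each shared vertex once the boundary has gcd(1,1) + gcd(12,4) + gcd(13,3) = 1+4+1 = 6.
Scaling by 3 multiplies the area by 3² = 9 (so the new area is 72) and multiplies the boundary lattice-point count by 3, giving 18.
By Pick's theorem, the interior count of the dilated polygon is 72 − 18/2 + 1 = 64.

64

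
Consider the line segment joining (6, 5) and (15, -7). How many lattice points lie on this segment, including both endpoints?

The number of lattice points on a segment between lattice points is gcd(|Δx|,|Δy|) + 1 = gcd(9,12) + 1 = 3 + 1 = 4.

4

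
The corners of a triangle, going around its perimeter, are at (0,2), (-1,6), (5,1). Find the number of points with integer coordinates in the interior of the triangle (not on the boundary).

By the shoelace formula, twice the signed area is |[0·6 − (-1)·2] + [(-1)·1 − 5·6] + [5·2 − 0·1]| = 19, so the area is 19/2.
The number of boundary lattice points is Σ gcd(|Δx|,|Δy|) = gcd(1,4) + gcd(6,5) + gcd(5,1) = 1+1+1 = 3.
Pick's theorem gives I = A − B/2 + 1 = 19/2 − 3/2 + 1 = 9.

9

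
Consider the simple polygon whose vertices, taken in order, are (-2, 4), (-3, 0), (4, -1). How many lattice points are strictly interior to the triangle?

14

The shoelace formula gives twice the area as |[(-2)·0 − (-3)·4] + [(-3)·(-1) − 4·0] + [4·4 − (-2)·(-1)]| = 29, so the area is 14.5.
Summing gcd(|Δx|,|Δy|) over the edges gives the boundary count: gcd(1,4) + gcd(7,1) + gcd(6,5) = 1+1+1 = 3.
Pick's theorem gives I = A − B/2 + 1 = 14.5 − 3/2 + 1 = 14.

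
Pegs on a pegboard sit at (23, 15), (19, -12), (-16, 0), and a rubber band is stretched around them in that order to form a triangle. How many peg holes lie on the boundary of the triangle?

Along each edge there are gcd(|Δx|,|Δy|)+1 lattice points, so counting each shared vertex once the boundary has gcd(4,27) + gcd(35,12) + gcd(39,15) = 1+1+3 = 5.

5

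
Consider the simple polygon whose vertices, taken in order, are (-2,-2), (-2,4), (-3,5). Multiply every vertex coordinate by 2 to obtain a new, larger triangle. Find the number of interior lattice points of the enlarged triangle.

By the shoelace formula, twice the signed area is |((-2)·4 − (-2)·(-2)) + ((-2)·5 − (-3)·4) + ((-3)·(-2) − (-2)·5)| = 6, so the area is 3.
The number of boundary lattice points is Σ gcd(|Δx|,|Δy|) = gcd(0,6) + gcd(1,1) + gcd(1,7) = 6+1+1 = 8.
Scaling by 2 multiplies the area by 2² = 4 (so the new area is 12) and multiplies the boundary lattice-point count by 2, giving 16.
By Pick's theorem, the interior count of the dilated polygon is 12 − 16/2 + 1 = 5.

5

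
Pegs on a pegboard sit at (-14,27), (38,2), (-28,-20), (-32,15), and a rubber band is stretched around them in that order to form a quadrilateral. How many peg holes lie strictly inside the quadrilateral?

The shoelace formula gives twice the area as |((-14)·2 − 38·27) + (38·(-20) − (-28)·2) + ((-28)·15 − (-32)·(-20)) + ((-32)·27 − (-14)·15)| = 3472, so the area is 1736.
Summing gcd(|Δx|,|Δy|) over the edges gives the boundary count: gcd(52,25) + gcd(66,22) + gcd(4,35) + gcd(18,12) = 1+22+1+6 = 30.
By Pick's theorem A = I + B/2 − 1, so I = 1736 − 30/2 + 1 = 1722.

1722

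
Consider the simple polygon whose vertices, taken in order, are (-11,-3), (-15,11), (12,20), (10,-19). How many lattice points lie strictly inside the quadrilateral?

By the shoelace formula, twice the signed area is |((-11)·11 − (-15)·(-3)) + ((-15)·20 − 12·11) + (12·(-19) − 10·20) + (10·(-3) − (-11)·(-19))| = 1265, so the area is 632.5.
The number of boundary lattice points is Σ gcd(|Δx|,|Δy|) = gcd(4,14) + gcd(27,9) + gcd(2,39) + gcd(21,16) = 2+9+1+1 = 13.
By Pick's theorem A = I + B/2 − 1, so I = 632.5 − 13/2 + 1 = 627.

627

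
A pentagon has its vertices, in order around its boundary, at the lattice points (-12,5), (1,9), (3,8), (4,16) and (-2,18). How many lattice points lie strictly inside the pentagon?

By the shoelace formula, twice the signed area is |((-12)·9 − 1·5) + (1·8 − 3·9) + (3·16 − 4·8) + (4·18 − (-2)·16) + ((-2)·5 − (-12)·18)| = 194, so the area is 97.
Summing gcd(|Δx|,|Δy|) over the edges gives the boundary count: gcd(13,4) + gcd(2,1) + gcd(1,8) + gcd(6,2) + gcd(10,13) = 1+1+1+2+1 = 6.
By Pick's theorem A = I + B/2 − 1, so I = 97 − 6/2 + 1 = 95.

95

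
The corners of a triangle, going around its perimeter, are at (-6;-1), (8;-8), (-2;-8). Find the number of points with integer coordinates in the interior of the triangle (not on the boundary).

27

The shoelace formula gives twice the area as |[(-6)·(-8) − 8·(-1)] + [8·(-8) − (-2)·(-8)] + [(-2)·(-1) − (-6)·(-8)]| = 70, so the area is 35.
Along each edge there are gcd(|Δx|,|Δy|)+1 lattice points, so counting each shared vertex once the boundary has gcd(14,7) + gcd(10,0) + gcd(4,7) = 7+10+1 = 18.
By Pick's theorem A = I + B/2 − 1, so I = 35 − 18/2 + 1 = 27.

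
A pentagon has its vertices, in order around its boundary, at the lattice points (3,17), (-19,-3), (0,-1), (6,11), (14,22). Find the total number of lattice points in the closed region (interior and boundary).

By the shoelace formula, twice the signed area is |(3·(-3) − (-19)·17) + ((-19)·(-1) − 0·(-3)) + (0·11 − 6·(-1)) + (6·22 − 14·11) + (14·17 − 3·22)| = 489, so the area is 489/2.
Summing gcd(|Δx|,|Δy|) over the edges gives the boundary count: gcd(22,20) + gcd(19,2) + gcd(6,12) + gcd(8,11) + gcd(11,5) = 2+1+6+1+1 = 11.
Pick's theorem gives I = A − B/2 + 1 = 489/2 − 11/2 + 1 = 240, so the closed region contains I + B = 240 + 11 = 251 lattice points.

251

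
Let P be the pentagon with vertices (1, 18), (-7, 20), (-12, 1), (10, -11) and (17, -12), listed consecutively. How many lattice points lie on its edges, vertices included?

The number of boundary lattice points is Σ gcd(|Δx|,|Δy|) = gcd(8,2) + gcd(5,19) + gcd(22,12) + gcd(7,1) + gcd(16,30) = 2+1+2+1+2 = 8.

8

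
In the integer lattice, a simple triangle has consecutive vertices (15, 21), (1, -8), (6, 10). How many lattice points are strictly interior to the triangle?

53

The shoelace formula gives twice the area as |[15·(-8) − 1·21] + [1·10 − 6·(-8)] + [6·21 − 15·10]| = 107, so the area is 53.5.
Summing gcd(|Δx|,|Δy|) over the edges gives the boundary count: gcd(14,29) + gcd(5,18) + gcd(9,11) = 1+1+1 = 3.
Pick's theorem gives I = A − B/2 + 1 = 53.5 − 3/2 + 1 = 53.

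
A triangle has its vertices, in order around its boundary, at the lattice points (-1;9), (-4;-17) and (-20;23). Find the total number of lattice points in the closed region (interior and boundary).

Using the shoelace formula, 2A = |[(-1)·(-17) − (-4)·9] + [(-4)·23 − (-20)·(-17)] + [(-20)·9 − (-1)·23]| = 536, so the area is 268.
The number of boundary lattice points is Σ gcd(|Δx|,|Δy|) = gcd(3,26) + gcd(16,40) + gcd(19,14) = 1+8+1 = 10.
Pick's theorem gives I = A − B/2 + 1 = 268 − 10/2 + 1 = 264, so the closed region contains I + B = 264 + 10 = 274 lattice points.

274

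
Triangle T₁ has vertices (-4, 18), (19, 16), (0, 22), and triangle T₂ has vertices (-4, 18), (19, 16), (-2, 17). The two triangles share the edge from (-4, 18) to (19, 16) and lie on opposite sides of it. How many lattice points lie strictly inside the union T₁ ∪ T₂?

The union is the simple quadrilateral with vertices (-4, 18), (0, 22), (19, 16), (-2, 17) in order.
By the shoelace formula, twice the signed area is |((-4)·22 − 0·18) + (0·16 − 19·22) + (19·17 − (-2)·16) + ((-2)·18 − (-4)·17)| = 119, so the area is 59.5.
The number of boundary lattice points is Σ gcd(|Δx|,|Δy|) = gcd(4,4) + gcd(19,6) + gcd(21,1) + gcd(2,1) = 4+1+1+1 = 7.
By Pick's theorem I = A − B/2 + 1 = 59.5 − 7/2 + 1 = 57.

57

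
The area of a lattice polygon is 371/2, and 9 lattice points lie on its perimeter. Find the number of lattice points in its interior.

From Pick's theorem, I = A − B/2 + 1 = 371/2 − 9/2 + 1 = 182.

182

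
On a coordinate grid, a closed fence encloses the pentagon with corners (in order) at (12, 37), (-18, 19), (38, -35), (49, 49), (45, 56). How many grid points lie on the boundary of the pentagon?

11

Along each edge there are gcd(|Δx|,|Δy|)+1 lattice points, so counting each shared vertex once the boundary has gcd(30,18) + gcd(56,54) + gcd(11,84) + gcd(4,7) + gcd(33,19) = 6+2+1+1+1 = 11.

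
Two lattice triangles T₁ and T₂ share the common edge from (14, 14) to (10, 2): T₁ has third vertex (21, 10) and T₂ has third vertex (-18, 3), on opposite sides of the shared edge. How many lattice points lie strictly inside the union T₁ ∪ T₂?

219

The union is the simple quadrilateral with vertices (14, 14), (21, 10), (10, 2), (-18, 3) in order.
Using the shoelace formula, 2A = |[14·10 − 21·14] + [21·2 − 10·10] + [10·3 − (-18)·2] + [(-18)·14 − 14·3]| = 440, so the area is 220.
Along each edge there are gcd(|Δx|,|Δy|)+1 lattice points, so counting each shared vertex once the boundary has gcd(7,4) + gcd(11,8) + gcd(28,1) + gcd(32,11) = 1+1+1+1 = 4.
By Pick's theorem I = A − B/2 + 1 = 220 − 4/2 + 1 = 219.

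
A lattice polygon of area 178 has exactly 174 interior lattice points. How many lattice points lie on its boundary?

10

Pick's theorem gives A = I + B/2 − 1, so B = 2(A − I + 1) = 2(178 − 174 + 1) = 10.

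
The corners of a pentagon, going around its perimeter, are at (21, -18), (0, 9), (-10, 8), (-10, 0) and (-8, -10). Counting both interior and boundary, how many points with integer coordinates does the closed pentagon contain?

Using the shoelace formula, 2A = |[21·9 − 0·(-18)] + [0·8 − (-10)·9] + [(-10)·0 − (-10)·8] + [(-10)·(-10) − (-8)·0] + [(-8)·(-18) − 21·(-10)]| = 813, so the area is 406.5.
Summing gcd(|Δx|,|Δy|) over the edges gives the boundary count: gcd(21,27) + gcd(10,1) + gcd(0,8) + gcd(2,10) + gcd(29,8) = 3+1+8+2+1 = 15.
Pick's theorem gives I = A − B/2 + 1 = 406.5 − 15/2 + 1 = 400, so the closed region contains I + B = 400 + 15 = 415 lattice points.

415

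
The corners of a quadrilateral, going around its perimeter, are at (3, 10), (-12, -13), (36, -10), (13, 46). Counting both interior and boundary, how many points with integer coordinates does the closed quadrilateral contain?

1228

The shoelace formula gives twice the area as |(3·(-13) − (-12)·10) + ((-12)·(-10) − 36·(-13)) + (36·46 − 13·(-10)) + (13·10 − 3·46)| = 2447, so the area is 1223.5.
Along each edge there are gcd(|Δx|,|Δy|)+1 lattice points, so counting each shared vertex once the boundary has gcd(15,23) + gcd(48,3) + gcd(23,56) + gcd(10,36) = 1+3+1+2 = 7.
Pick's theorem gives I = A − B/2 + 1 = 1223.5 − 7/2 + 1 = 1221, so the closed region contains I + B = 1221 + 7 = 1228 lattice points.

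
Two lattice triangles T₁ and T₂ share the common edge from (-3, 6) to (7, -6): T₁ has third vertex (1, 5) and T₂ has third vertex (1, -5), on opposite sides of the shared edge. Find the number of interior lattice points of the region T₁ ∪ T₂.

The union is the simple quadrilateral with vertices (-3, 6), (1, 5), (7, -6), (1, -5) in order.
The shoelace formula gives twice the area as |[(-3)·5 − 1·6] + [1·(-6) − 7·5] + [7·(-5) − 1·(-6)] + [1·6 − (-3)·(-5)]| = 100, so the area is 50.
The number of boundary lattice points is Σ gcd(|Δx|,|Δy|) = gcd(4,1) + gcd(6,11) + gcd(6,1) + gcd(4,11) = 1+1+1+1 = 4.
By Pick's theorem I = A − B/2 + 1 = 50 − 4/2 + 1 = 49.

49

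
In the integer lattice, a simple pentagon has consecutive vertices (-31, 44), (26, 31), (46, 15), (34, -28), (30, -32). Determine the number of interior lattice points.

2425

The shoelace formula gives twice the area as |((-31)·31 − 26·44) + (26·15 − 46·31) + (46·(-28) − 34·15) + (34·(-32) − 30·(-28)) + (30·44 − (-31)·(-32))| = 4859, so the area is 4859/2.
Along each edge there are gcd(|Δx|,|Δy|)+1 lattice points, so counting each shared vertex once the boundary has gcd(57,13) + gcd(20,16) + gcd(12,43) + gcd(4,4) + gcd(61,76) = 1+4+1+4+1 = 11.
Pick's theorem gives I = A − B/2 + 1 = 4859/2 − 11/2 + 1 = 2425.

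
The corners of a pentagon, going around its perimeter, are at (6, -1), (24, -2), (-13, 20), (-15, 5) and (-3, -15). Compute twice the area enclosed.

1034

Using the shoelace formula, 2A = |[6·(-2) − 24·(-1)] + [24·20 − (-13)·(-2)] + [(-13)·5 − (-15)·20] + [(-15)·(-15) − (-3)·5] + [(-3)·(-1) − 6·(-15)]| = 1034, so the area is 517.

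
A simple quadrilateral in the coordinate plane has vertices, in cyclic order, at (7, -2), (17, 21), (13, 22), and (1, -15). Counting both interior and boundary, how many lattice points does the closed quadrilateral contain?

The shoelace formula gives twice the area as |[7·21 − 17·(-2)] + [17·22 − 13·21] + [13·(-15) − 1·22] + [1·(-2) − 7·(-15)]| = 168, so the area is 84.
Along each edge there are gcd(|Δx|,|Δy|)+1 lattice points, so counting each shared vertex once the boundary has gcd(10,23) + gcd(4,1) + gcd(12,37) + gcd(6,13) = 1+1+1+1 = 4.
Pick's theorem gives I = A − B/2 + 1 = 84 − 4/2 + 1 = 83, so the closed region contains I + B = 83 + 4 = 87 lattice points.

87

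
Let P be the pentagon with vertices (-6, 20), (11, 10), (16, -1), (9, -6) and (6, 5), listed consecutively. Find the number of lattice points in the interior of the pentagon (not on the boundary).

151

Using the shoelace formula, 2A = |[(-6)·10 − 11·20] + [11·(-1) − 16·10] + [16·(-6) − 9·(-1)] + [9·5 − 6·(-6)] + [6·20 − (-6)·5]| = 307, so the area is 153.5.
Along each edge there are gcd(|Δx|,|Δy|)+1 lattice points, so counting each shared vertex once the boundary has gcd(17,10) + gcd(5,11) + gcd(7,5) + gcd(3,11) + gcd(12,15) = 1+1+1+1+3 = 7.
Pick's theorem gives I = A − B/2 + 1 = 153.5 − 7/2 + 1 = 151.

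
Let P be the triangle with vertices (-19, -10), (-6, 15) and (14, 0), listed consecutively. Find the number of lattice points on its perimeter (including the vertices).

7

The number of boundary lattice points is Σ gcd(|Δx|,|Δy|) = gcd(13,25) + gcd(20,15) + gcd(33,10) = 1+5+1 = 7.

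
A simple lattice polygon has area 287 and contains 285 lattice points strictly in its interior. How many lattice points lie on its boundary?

6

Pick's theorem gives A = I + B/2 − 1, so B = 2(A − I + 1) = 2(287 − 285 + 1) = 6.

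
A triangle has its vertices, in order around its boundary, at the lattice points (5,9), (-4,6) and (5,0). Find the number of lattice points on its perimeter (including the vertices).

15

The number of boundary lattice points is Σ gcd(|Δx|,|Δy|) = gcd(9,3) + gcd(9,6) + gcd(0,9) = 3+3+9 = 15.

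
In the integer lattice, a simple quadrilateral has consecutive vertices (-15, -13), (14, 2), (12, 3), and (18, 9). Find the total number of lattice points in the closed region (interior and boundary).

By the shoelace formula, twice the signed area is |[(-15)·2 − 14·(-13)] + [14·3 − 12·2] + [12·9 − 18·3] + [18·(-13) − (-15)·9]| = 125, so the area is 125/2.
Along each edge there are gcd(|Δx|,|Δy|)+1 lattice points, so counting each shared vertex once the boundary has gcd(29,15) + gcd(2,1) + gcd(6,6) + gcd(33,22) = 1+1+6+11 = 19.
Pick's theorem gives I = A − B/2 + 1 = 125/2 − 19/2 + 1 = 54, so the closed region contains I + B = 54 + 19 = 73 lattice points.

73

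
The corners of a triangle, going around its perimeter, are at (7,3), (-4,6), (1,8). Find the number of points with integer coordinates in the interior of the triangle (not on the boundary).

18

The shoelace formula gives twice the area as |[7·6 − (-4)·3] + [(-4)·8 − 1·6] + [1·3 − 7·8]| = 37, so the area is 18.5.
Along each edge there are gcd(|Δx|,|Δy|)+1 lattice points, so counting each shared vertex once the boundary has gcd(11,3) + gcd(5,2) + gcd(6,5) = 1+1+1 = 3.
By Pick's theorem A = I + B/2 − 1, so I = 18.5 − 3/2 + 1 = 18.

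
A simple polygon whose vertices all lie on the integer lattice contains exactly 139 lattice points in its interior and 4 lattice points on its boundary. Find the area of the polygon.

By Pick's theorem, A = I + B/2 − 1 = 139 + 4/2 − 1 = 140.

140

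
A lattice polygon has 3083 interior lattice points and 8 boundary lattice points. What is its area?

3086

Pick's theorem states A = I + B/2 − 1, so A = 3083 + 8/2 − 1 = 3086.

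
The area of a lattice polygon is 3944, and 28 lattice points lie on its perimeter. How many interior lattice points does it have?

From Pick's theorem, I = A − B/2 + 1 = 3944 − 28/2 + 1 = 3931.

3931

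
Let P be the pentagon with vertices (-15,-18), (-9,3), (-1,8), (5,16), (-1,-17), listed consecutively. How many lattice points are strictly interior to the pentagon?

315

By the shoelace formula, twice the signed area is |((-15)·3 − (-9)·(-18)) + ((-9)·8 − (-1)·3) + ((-1)·16 − 5·8) + (5·(-17) − (-1)·16) + ((-1)·(-18) − (-15)·(-17))| = 638, so the area is 319.
Summing gcd(|Δx|,|Δy|) over the edges gives the boundary count: gcd(6,21) + gcd(8,5) + gcd(6,8) + gcd(6,33) + gcd(14,1) = 3+1+2+3+1 = 10.
Pick's theorem gives I = A − B/2 + 1 = 319 − 10/2 + 1 = 315.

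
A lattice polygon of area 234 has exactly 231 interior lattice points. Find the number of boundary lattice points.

8

Pick's theorem gives A = I + B/2 − 1, so B = 2(A − I + 1) = 2(234 − 231 + 1) = 8.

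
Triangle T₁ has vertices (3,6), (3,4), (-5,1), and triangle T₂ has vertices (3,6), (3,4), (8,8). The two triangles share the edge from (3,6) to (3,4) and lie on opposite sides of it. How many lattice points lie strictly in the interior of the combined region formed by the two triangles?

The union is the simple quadrilateral with vertices (3,6), (-5,1), (3,4), (8,8) in order.
By the shoelace formula, twice the signed area is |(3·1 − (-5)·6) + ((-5)·4 − 3·1) + (3·8 − 8·4) + (8·6 − 3·8)| = 26, so the area is 13.
Summing gcd(|Δx|,|Δy|) over the edges gives the boundary count: gcd(8,5) + gcd(8,3) + gcd(5,4) + gcd(5,2) = 1+1+1+1 = 4.
By Pick's theorem I = A − B/2 + 1 = 13 − 4/2 + 1 = 12.

12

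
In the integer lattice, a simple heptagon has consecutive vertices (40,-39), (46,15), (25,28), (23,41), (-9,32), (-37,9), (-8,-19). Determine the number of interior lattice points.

3865

Using the shoelace formula, 2A = |[40·15 − 46·(-39)] + [46·28 − 25·15] + [25·41 − 23·28] + [23·32 − (-9)·41] + [(-9)·9 − (-37)·32] + [(-37)·(-19) − (-8)·9] + [(-8)·(-39) − 40·(-19)]| = 7743, so the area is 7743/2.
Along each edge there are gcd(|Δx|,|Δy|)+1 lattice points, so counting each shared vertex once the boundary has gcd(6,54) + gcd(21,13) + gcd(2,13) + gcd(32,9) + gcd(28,23) + gcd(29,28) + gcd(48,20) = 6+1+1+1+1+1+4 = 15.
Pick's theorem gives I = A − B/2 + 1 = 7743/2 − 15/2 + 1 = 3865.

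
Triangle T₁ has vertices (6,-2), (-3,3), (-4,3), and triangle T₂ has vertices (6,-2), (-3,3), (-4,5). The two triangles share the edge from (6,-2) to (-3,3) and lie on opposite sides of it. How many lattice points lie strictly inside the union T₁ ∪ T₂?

The union is the simple quadrilateral with vertices (6,-2), (-4,3), (-3,3), (-4,5) in order.
The shoelace formula gives twice the area as |[6·3 − (-4)·(-2)] + [(-4)·3 − (-3)·3] + [(-3)·5 − (-4)·3] + [(-4)·(-2) − 6·5]| = 18, so the area is 9.
The number of boundary lattice points is Σ gcd(|Δx|,|Δy|) = gcd(10,5) + gcd(1,0) + gcd(1,2) + gcd(10,7) = 5+1+1+1 = 8.
By Pick's theorem I = A − B/2 + 1 = 9 − 8/2 + 1 = 6.

6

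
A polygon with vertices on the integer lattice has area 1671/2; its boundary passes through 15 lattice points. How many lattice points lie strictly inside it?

From Pick's theorem, I = A − B/2 + 1 = 1671/2 − 15/2 + 1 = 829.

829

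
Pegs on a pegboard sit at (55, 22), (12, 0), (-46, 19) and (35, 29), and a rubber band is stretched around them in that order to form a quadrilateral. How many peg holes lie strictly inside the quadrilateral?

The shoelace formula gives twice the area as |[55·0 − 12·22] + [12·19 − (-46)·0] + [(-46)·29 − 35·19] + [35·22 − 55·29]| = 2860, so the area is 1430.
Summing gcd(|Δx|,|Δy|) over the edges gives the boundary count: gcd(43,22) + gcd(58,19) + gcd(81,10) + gcd(20,7) = 1+1+1+1 = 4.
By Pick's theorem A = I + B/2 − 1, so I = 1430 − 4/2 + 1 = 1429.

1429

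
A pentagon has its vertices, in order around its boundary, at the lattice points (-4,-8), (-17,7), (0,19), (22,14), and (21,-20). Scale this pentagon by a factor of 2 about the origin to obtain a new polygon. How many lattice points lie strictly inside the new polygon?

3770

Using the shoelace formula, 2A = |((-4)·7 − (-17)·(-8)) + ((-17)·19 − 0·7) + (0·14 − 22·19) + (22·(-20) − 21·14) + (21·(-8) − (-4)·(-20))| = 1887, so the area is 943.5.
The number of boundary lattice points is Σ gcd(|Δx|,|Δy|) = gcd(13,15) + gcd(17,12) + gcd(22,5) + gcd(1,34) + gcd(25,12) = 1+1+1+1+1 = 5.
Scaling by 2 multiplies the area by 2² = 4 (so the new area is 3774) and multiplies the boundary lattice-point count by 2, giving 10.
By Pick's theorem, the interior count of the dilated polygon is 3774 − 10/2 + 1 = 3770.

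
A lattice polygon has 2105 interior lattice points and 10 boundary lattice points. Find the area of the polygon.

By Pick's theorem, A = I + B/2 − 1 = 2105 + 10/2 − 1 = 2109.

2109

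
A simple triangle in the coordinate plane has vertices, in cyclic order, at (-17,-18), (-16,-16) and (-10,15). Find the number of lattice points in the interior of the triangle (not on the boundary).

9

By the shoelace formula, twice the signed area is |[(-17)·(-16) − (-16)·(-18)] + [(-16)·15 − (-10)·(-16)] + [(-10)·(-18) − (-17)·15]| = 19, so the area is 19/2.
Along each edge there are gcd(|Δx|,|Δy|)+1 lattice points, so counting each shared vertex once the boundary has gcd(1,2) + gcd(6,31) + gcd(7,33) = 1+1+1 = 3.
Pick's theorem gives I = A − B/2 + 1 = 19/2 − 3/2 + 1 = 9.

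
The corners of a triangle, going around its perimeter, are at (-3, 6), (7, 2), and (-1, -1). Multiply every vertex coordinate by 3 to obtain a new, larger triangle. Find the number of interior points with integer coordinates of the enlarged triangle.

By the shoelace formula, twice the signed area is |[(-3)·2 − 7·6] + [7·(-1) − (-1)·2] + [(-1)·6 − (-3)·(-1)]| = 62, so the area is 31.
The number of boundary lattice points is Σ gcd(|Δx|,|Δy|) = gcd(10,4) + gcd(8,3) + gcd(2,7) = 2+1+1 = 4.
Scaling by 3 multiplies the area by 3² = 9 (so the new area is 279) and multiplies the boundary lattice-point count by 3, giving 12.
By Pick's theorem, the interior count of the dilated polygon is 279 − 12/2 + 1 = 274.

274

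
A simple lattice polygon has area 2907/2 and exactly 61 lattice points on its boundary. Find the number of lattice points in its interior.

From Pick's theorem, I = A − B/2 + 1 = 2907/2 − 61/2 + 1 = 1424.

1424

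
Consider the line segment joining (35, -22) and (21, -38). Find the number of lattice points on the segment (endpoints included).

The number of lattice points on a segment between lattice points is gcd(|Δx|,|Δy|) + 1 = gcd(14,16) + 1 = 2 + 1 = 3.

3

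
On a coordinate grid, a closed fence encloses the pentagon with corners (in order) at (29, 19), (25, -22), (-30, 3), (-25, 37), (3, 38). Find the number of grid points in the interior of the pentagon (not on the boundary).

2416

By the shoelace formula, twice the signed area is |[29·(-22) − 25·19] + [25·3 − (-30)·(-22)] + [(-30)·37 − (-25)·3] + [(-25)·38 − 3·37] + [3·19 − 29·38]| = 4839, so the area is 2419.5.
The number of boundary lattice points is Σ gcd(|Δx|,|Δy|) = gcd(4,41) + gcd(55,25) + gcd(5,34) + gcd(28,1) + gcd(26,19) = 1+5+1+1+1 = 9.
By Pick's theorem A = I + B/2 − 1, so I = 2419.5 − 9/2 + 1 = 2416.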